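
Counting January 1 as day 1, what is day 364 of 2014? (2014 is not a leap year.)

January has 31 days (364 − 31 = 333 remain).
February has 28 days (333 − 28 = 305 remain).
March has 31 days (305 − 31 = 274 remain).
April has 30 days (274 − 30 = 244 remain).
May has 31 days (244 − 31 = 213 remain).
June has 30 days (213 − 30 = 183 remain).
July has 31 days (183 − 31 = 152 remain).
August has 31 days (152 − 31 = 121 remain).
September has 30 days (121 − 30 = 91 remain).
October has 31 days (91 − 31 = 60 remain).
November has 30 days (60 − 30 = 30 remain).
30 into December → December 30.

30 December 2014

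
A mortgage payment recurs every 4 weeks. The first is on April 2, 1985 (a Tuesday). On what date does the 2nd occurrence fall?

The 2nd occurrence is 1 interval after the first: 1 × 28 = 28 days after April 2, 1985.
28 days later is April 30, 1985.

April 30, 1985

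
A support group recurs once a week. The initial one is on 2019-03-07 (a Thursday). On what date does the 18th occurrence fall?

The 18th occurrence is 17 intervals after the first: 17 × 7 = 119 days after 2019-03-07.
March has 31 days — 24 days to the end of March leaves 95.
April has 30 days (65 left).
May has 31 days (34 left).
June has 30 days (4 left).
4 days into July → 2019-07-04.

2019-07-04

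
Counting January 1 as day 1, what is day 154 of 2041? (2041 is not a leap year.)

3 June 2041

January has 31 days (154 − 31 = 123 remain).
February has 28 days (123 − 28 = 95 remain).
March has 31 days (95 − 31 = 64 remain).
April has 30 days (64 − 30 = 34 remain).
May has 31 days (34 − 31 = 3 remain).
3 into June → June 3.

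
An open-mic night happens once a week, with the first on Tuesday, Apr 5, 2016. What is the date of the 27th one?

The 27th occurrence is 26 intervals after the first: 26 × 7 = 182 days after Apr 5, 2016.
Apr has 30 days — 25 days to the end of Apr leaves 157.
May has 31 days (126 left).
Jun has 30 days (96 left).
Jul has 31 days (65 left).
Aug has 31 days (34 left).
Sep has 30 days (4 left).
4 days into Oct → Oct 4, 2016.

Oct 4, 2016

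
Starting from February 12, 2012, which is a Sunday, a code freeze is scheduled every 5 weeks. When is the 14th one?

May 12, 2013

The 14th occurrence is 13 intervals after the first: 13 × 35 = 455 days after February 12, 2012.
February has 29 days — 17 days to the end of February leaves 438.
From end of February to end of 2012 is 306 days (132 left).
January has 31 days (101 left).
February has 28 days (73 left).
March has 31 days (42 left).
April has 30 days (12 left).
12 days into May → May 12, 2013.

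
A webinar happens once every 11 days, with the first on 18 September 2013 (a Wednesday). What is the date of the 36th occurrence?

8 October 2014

The 36th occurrence is 35 intervals after the first: 35 × 11 = 385 days after 18 September 2013.
September has 30 days — 12 days to the end of September leaves 373.
October has 31 days (342 left).
November has 30 days (312 left).
December has 31 days (281 left).
January has 31 days (250 left).
February has 28 days (222 left).
March has 31 days (191 left).
April has 30 days (161 left).
May has 31 days (130 left).
June has 30 days (100 left).
July has 31 days (69 left).
August has 31 days (38 left).
September has 30 days (8 left).
8 days into October → 8 October 2014.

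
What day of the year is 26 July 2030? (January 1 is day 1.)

207

Days in months before July: 31 + 28 + 31 + 30 + 31 + 30 = 181.
Plus 26 days into July → day 207.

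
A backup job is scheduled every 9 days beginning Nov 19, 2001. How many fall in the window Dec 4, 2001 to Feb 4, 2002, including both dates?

Occurrences land 9·i days after Nov 19, 2001 for i = 0, 1, 2, …
Dec 4, 2001 is 15 days after the start; 15 ÷ 9 = 1 remainder 6; since the remainder is 6, round up to i = 2. First occurrence in the window: #3 on Dec 7, 2001 (2×9 = 18 days in).
Feb 4, 2002 is 77 days after the start; 77 ÷ 9 = 8 remainder 5. Last occurrence in the window: #9 on Jan 30, 2002.
Occurrences #3 through #9: 7 in total.

7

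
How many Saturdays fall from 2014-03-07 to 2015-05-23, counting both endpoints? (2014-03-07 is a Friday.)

2014-03-07 is a Friday; the first Saturday on or after it is 2014-03-08 (1 day later).
From 2014-03-08 to 2015-05-23: 298 + 143 = 441 days (rest of 2014, to 2015-05-23 in 2015).
441 ÷ 7 = 63 full weeks with remainder 0, so 63 more Saturdays after the first → 64.

64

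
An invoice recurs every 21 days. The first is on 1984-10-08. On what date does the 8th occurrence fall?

1985-03-04

The 8th occurrence is 7 intervals after the first: 7 × 21 = 147 days after 1984-10-08.
October has 31 days — 23 days to the end of October leaves 124.
November has 30 days (94 left).
December has 31 days (63 left).
January has 31 days (32 left).
February has 28 days (4 left).
4 days into March → 1985-03-04.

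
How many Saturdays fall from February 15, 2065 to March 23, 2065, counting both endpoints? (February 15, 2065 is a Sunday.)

February 15, 2065 is a Sunday; the first Saturday on or after it is February 21, 2065 (6 days later).
From February 21, 2065 to March 23, 2065: 7 + 23 = 30 days (rest of February, March).
30 ÷ 7 = 4 full weeks with remainder 2, so 4 more Saturdays after the first → 5.

5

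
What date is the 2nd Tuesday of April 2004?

The first Tuesday of April 2004 is April 6.
The 2nd Tuesday is 1 weeks later: 6 + 7 = 13.

13 April 2004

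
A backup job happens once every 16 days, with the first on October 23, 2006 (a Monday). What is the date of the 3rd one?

November 24, 2006

The 3rd occurrence is 2 intervals after the first: 2 × 16 = 32 days after October 23, 2006.
October has 31 days — 8 days to the end of October leaves 24.
24 days into November → November 24, 2006.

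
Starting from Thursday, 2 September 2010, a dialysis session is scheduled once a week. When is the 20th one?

13 January 2011

The 20th occurrence is 19 intervals after the first: 19 × 7 = 133 days after 2 September 2010.
September has 30 days — 28 days to the end of September leaves 105.
October has 31 days (74 left).
November has 30 days (44 left).
December has 31 days (13 left).
13 days into January → 13 January 2011.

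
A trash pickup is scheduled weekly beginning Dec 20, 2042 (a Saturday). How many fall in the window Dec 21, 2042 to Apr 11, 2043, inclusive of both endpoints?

Occurrences land 7·i days after Dec 20, 2042 for i = 0, 1, 2, …
Dec 21, 2042 is 1 day after the start; 1 ÷ 7 = 0 remainder 1; since the remainder is 1, round up to i = 1. First occurrence in the window: #2 on Dec 27, 2042 (1×7 = 7 days in).
Apr 11, 2043 is 112 days after the start; 112 ÷ 7 = 16 remainder 0. Last occurrence in the window: #17 on Apr 11, 2043.
Occurrences #2 through #17: 16 in total.

16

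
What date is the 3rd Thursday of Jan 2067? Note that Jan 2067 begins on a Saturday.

Jan 20, 2067

Jan 2067 begins on a Saturday, so the first Thursday is Jan 6 (5 days later).
The 3rd Thursday is 2 weeks later: 6 + 14 = 20.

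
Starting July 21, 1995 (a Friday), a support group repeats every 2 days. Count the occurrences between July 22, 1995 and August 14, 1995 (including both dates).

12

Occurrences land 2·i days after July 21, 1995 for i = 0, 1, 2, …
July 22, 1995 is 1 day after the start; 1 ÷ 2 = 0 remainder 1; since the remainder is 1, round up to i = 1. First occurrence in the window: #2 on July 23, 1995 (1×2 = 2 days in).
August 14, 1995 is 24 days after the start; 24 ÷ 2 = 12 remainder 0. Last occurrence in the window: #13 on August 14, 1995.
Occurrences #2 through #13: 12 in total.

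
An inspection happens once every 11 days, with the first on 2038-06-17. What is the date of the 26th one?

2039-03-19

The 26th occurrence is 25 intervals after the first: 25 × 11 = 275 days after 2038-06-17.
June has 30 days — 13 days to the end of June leaves 262.
July has 31 days (231 left).
August has 31 days (200 left).
September has 30 days (170 left).
October has 31 days (139 left).
November has 30 days (109 left).
December has 31 days (78 left).
January has 31 days (47 left).
February has 28 days (19 left).
19 days into March → 2039-03-19.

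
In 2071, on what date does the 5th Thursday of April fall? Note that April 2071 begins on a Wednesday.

April 30, 2071

April 2071 begins on a Wednesday, so the first Thursday is April 2 (1 day later).
The 5th Thursday is 4 weeks later: 2 + 28 = 30.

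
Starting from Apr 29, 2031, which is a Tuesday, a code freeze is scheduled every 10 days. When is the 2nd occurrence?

May 9, 2031

The 2nd occurrence is 1 interval after the first: 1 × 10 = 10 days after Apr 29, 2031.
Apr has 30 days — 1 day to the end of Apr leaves 9.
9 days into May → May 9, 2031.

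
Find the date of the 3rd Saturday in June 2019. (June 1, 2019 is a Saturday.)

June 2019 begins on a Saturday, so the first Saturday is June 1.
The 3rd Saturday is 2 weeks later: 1 + 14 = 15.

June 15, 2019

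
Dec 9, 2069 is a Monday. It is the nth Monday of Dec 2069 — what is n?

Day 9 falls in week ⌈9/7⌉ of the month.
Days 1–7 hold the 1st Monday, 8–14 the 2nd, 15–21 the 3rd, 22–28 the 4th, 29–31 the 5th.
9 is in the range for the 2nd.

2nd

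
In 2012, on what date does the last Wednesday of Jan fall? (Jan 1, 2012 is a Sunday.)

Jan 2012 begins on a Sunday, so the first Wednesday is Jan 4 (3 days later).
Jan 2012 has 31 days. Adding weeks: 4, 11, 18, 25 — the last one ≤ 31 is the 25th.

Jan 25, 2012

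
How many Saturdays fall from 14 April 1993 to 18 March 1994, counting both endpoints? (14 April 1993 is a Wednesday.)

14 April 1993 is a Wednesday; the first Saturday on or after it is 17 April 1993 (3 days later).
From 17 April 1993 to 18 March 1994: 258 + 77 = 335 days (rest of 1993, to 18 March 1994 in 1994).
335 ÷ 7 = 47 full weeks with remainder 6, so 47 more Saturdays after the first → 48.

48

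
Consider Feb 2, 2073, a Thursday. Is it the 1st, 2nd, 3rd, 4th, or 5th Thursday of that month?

1st

Day 2 falls in week ⌈2/7⌉ of the month.
Days 1–7 hold the 1st Thursday, 8–14 the 2nd, 15–21 the 3rd, 22–28 the 4th, 29–31 the 5th.
2 is in the range for the 1st.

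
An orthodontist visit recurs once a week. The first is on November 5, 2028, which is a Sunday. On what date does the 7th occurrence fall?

The 7th occurrence is 6 intervals after the first: 6 × 7 = 42 days after November 5, 2028.
November has 30 days — 25 days to the end of November leaves 17.
17 days into December → December 17, 2028.

December 17, 2028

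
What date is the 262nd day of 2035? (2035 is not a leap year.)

Jan has 31 days (262 − 31 = 231 remain).
Feb has 28 days (231 − 28 = 203 remain).
Mar has 31 days (203 − 31 = 172 remain).
Apr has 30 days (172 − 30 = 142 remain).
May has 31 days (142 − 31 = 111 remain).
Jun has 30 days (111 − 30 = 81 remain).
Jul has 31 days (81 − 31 = 50 remain).
Aug has 31 days (50 − 31 = 19 remain).
19 into Sep → Sep 19.

Sep 19, 2035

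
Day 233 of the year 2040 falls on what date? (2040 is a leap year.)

Aug 20, 2040

Jan has 31 days (233 − 31 = 202 remain).
Feb has 29 days (202 − 29 = 173 remain).
Mar has 31 days (173 − 31 = 142 remain).
Apr has 30 days (142 − 30 = 112 remain).
May has 31 days (112 − 31 = 81 remain).
Jun has 30 days (81 − 30 = 51 remain).
Jul has 31 days (51 − 31 = 20 remain).
20 into Aug → Aug 20.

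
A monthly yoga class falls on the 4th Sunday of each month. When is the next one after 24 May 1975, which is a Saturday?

May 1975 starts on a Thursday; its first Sunday is the 4th, so the 4th Sunday is the 25th — 25 May 1975.
25 May 1975 is after 24 May 1975, so that is the next one.

25 May 1975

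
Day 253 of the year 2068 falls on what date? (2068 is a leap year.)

September 9, 2068

January has 31 days (253 − 31 = 222 remain).
February has 29 days (222 − 29 = 193 remain).
March has 31 days (193 − 31 = 162 remain).
April has 30 days (162 − 30 = 132 remain).
May has 31 days (132 − 31 = 101 remain).
June has 30 days (101 − 30 = 71 remain).
July has 31 days (71 − 31 = 40 remain).
August has 31 days (40 − 31 = 9 remain).
9 into September → September 9.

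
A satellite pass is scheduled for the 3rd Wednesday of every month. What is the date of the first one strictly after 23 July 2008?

July 2008 starts on a Tuesday; its first Wednesday is the 2nd, so the 3rd Wednesday is the 16th — 16 July 2008.
That is not after 23 July 2008, so look at August 2008.
August 2008 starts on a Friday; its first Wednesday is the 6th, so the 3rd Wednesday is the 20th — 20 August 2008.

20 August 2008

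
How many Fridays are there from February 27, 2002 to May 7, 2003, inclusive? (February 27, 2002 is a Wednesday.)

62

February 27, 2002 is a Wednesday; the first Friday on or after it is March 1, 2002 (2 days later).
From March 1, 2002 to May 7, 2003: 305 + 127 = 432 days (rest of 2002, to May 7, 2003 in 2003).
432 ÷ 7 = 61 full weeks with remainder 5, so 61 more Fridays after the first → 62.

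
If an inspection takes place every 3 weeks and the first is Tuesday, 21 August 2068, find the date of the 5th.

The 5th occurrence is 4 intervals after the first: 4 × 21 = 84 days after 21 August 2068.
August has 31 days — 10 days to the end of August leaves 74.
September has 30 days (44 left).
October has 31 days (13 left).
13 days into November → 13 November 2068.

13 November 2068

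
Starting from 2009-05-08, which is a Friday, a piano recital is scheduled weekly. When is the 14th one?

2009-08-07

The 14th occurrence is 13 intervals after the first: 13 × 7 = 91 days after 2009-05-08.
May has 31 days — 23 days to the end of May leaves 68.
June has 30 days (38 left).
July has 31 days (7 left).
7 days into August → 2009-08-07.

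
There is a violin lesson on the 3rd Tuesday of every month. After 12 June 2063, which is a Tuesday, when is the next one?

June 2063 starts on a Friday; its first Tuesday is the 5th, so the 3rd Tuesday is the 19th — 19 June 2063.
19 June 2063 is after 12 June 2063, so that is the next one.

19 June 2063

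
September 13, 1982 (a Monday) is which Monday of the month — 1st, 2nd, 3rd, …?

2nd

Day 13 falls in week ⌈13/7⌉ of the month.
Days 1–7 hold the 1st Monday, 8–14 the 2nd, 15–21 the 3rd, 22–28 the 4th, 29–31 the 5th.
13 is in the range for the 2nd.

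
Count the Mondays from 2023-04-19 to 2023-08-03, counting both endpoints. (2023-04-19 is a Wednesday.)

15

2023-04-19 is a Wednesday; the first Monday on or after it is 2023-04-24 (5 days later).
From 2023-04-24 to 2023-08-03: 6 + 31 + 30 + 31 + 3 = 101 days (rest of April, May, June, July, August).
101 ÷ 7 = 14 full weeks with remainder 3, so 14 more Mondays after the first → 15.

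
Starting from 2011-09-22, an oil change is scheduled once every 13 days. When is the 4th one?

2011-10-31

The 4th occurrence is 3 intervals after the first: 3 × 13 = 39 days after 2011-09-22.
September has 30 days — 8 days to the end of September leaves 31.
31 days into October → 2011-10-31.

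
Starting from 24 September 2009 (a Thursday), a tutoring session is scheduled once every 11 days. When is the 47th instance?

12 February 2011

The 47th occurrence is 46 intervals after the first: 46 × 11 = 506 days after 24 September 2009.
September has 30 days — 6 days to the end of September leaves 500.
From end of September to end of 2009 is 92 days (408 left).
2010 has 365 days (43 left).
January has 31 days (12 left).
12 days into February → 12 February 2011.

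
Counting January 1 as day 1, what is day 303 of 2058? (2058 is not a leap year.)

January has 31 days (303 − 31 = 272 remain).
February has 28 days (272 − 28 = 244 remain).
March has 31 days (244 − 31 = 213 remain).
April has 30 days (213 − 30 = 183 remain).
May has 31 days (183 − 31 = 152 remain).
June has 30 days (152 − 30 = 122 remain).
July has 31 days (122 − 31 = 91 remain).
August has 31 days (91 − 31 = 60 remain).
September has 30 days (60 − 30 = 30 remain).
30 into October → October 30.

October 30, 2058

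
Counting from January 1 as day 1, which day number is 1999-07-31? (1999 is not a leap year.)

212

Days in months before July: 31 + 28 + 31 + 30 + 31 + 30 = 181.
Plus 31 days into July → day 212.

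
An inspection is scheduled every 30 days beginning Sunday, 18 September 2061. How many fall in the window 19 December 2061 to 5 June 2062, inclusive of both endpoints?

5

Occurrences land 30·i days after 18 September 2061 for i = 0, 1, 2, …
19 December 2061 is 92 days after the start; 92 ÷ 30 = 3 remainder 2; since the remainder is 2, round up to i = 4. First occurrence in the window: #5 on 16 January 2062 (4×30 = 120 days in).
5 June 2062 is 260 days after the start; 260 ÷ 30 = 8 remainder 20. Last occurrence in the window: #9 on 16 May 2062.
Occurrences #5 through #9: 5 in total.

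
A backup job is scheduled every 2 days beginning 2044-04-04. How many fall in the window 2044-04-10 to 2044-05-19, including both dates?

20

Occurrences land 2·i days after 2044-04-04 for i = 0, 1, 2, …
2044-04-10 is 6 days after the start; 6 ÷ 2 = 3 remainder 0. First occurrence in the window: #4 on 2044-04-10 (3×2 = 6 days in).
2044-05-19 is 45 days after the start; 45 ÷ 2 = 22 remainder 1. Last occurrence in the window: #23 on 2044-05-18.
Occurrences #4 through #23: 20 in total.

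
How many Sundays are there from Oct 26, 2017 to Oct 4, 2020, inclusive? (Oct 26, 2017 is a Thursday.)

Oct 26, 2017 is a Thursday; the first Sunday on or after it is Oct 29, 2017 (3 days later).
From Oct 29, 2017 to Oct 4, 2020: 63 + 365 + 365 + 278 = 1071 days (rest of 2017, 2018, 2019, to Oct 4, 2020 in 2020).
1071 ÷ 7 = 153 full weeks with remainder 0, so 153 more Sundays after the first → 154.

154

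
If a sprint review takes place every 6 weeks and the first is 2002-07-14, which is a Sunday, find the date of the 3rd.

2002-10-06

The 3rd occurrence is 2 intervals after the first: 2 × 42 = 84 days after 2002-07-14.
July has 31 days — 17 days to the end of July leaves 67.
August has 31 days (36 left).
September has 30 days (6 left).
6 days into October → 2002-10-06.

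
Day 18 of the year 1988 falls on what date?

18 January 1988

18 into January → January 18.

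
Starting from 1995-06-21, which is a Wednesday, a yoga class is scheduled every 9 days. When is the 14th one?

1995-10-16

The 14th occurrence is 13 intervals after the first: 13 × 9 = 117 days after 1995-06-21.
June has 30 days — 9 days to the end of June leaves 108.
July has 31 days (77 left).
August has 31 days (46 left).
September has 30 days (16 left).
16 days into October → 1995-10-16.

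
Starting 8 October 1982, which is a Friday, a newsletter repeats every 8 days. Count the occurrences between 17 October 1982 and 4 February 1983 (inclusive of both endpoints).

13

Occurrences land 8·i days after 8 October 1982 for i = 0, 1, 2, …
17 October 1982 is 9 days after the start; 9 ÷ 8 = 1 remainder 1; since the remainder is 1, round up to i = 2. First occurrence in the window: #3 on 24 October 1982 (2×8 = 16 days in).
4 February 1983 is 119 days after the start; 119 ÷ 8 = 14 remainder 7. Last occurrence in the window: #15 on 28 January 1983.
Occurrences #3 through #15: 13 in total.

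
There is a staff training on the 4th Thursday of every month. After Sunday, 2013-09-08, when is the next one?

2013-09-26

September 2013 starts on a Sunday; its first Thursday is the 5th, so the 4th Thursday is the 26th — 2013-09-26.
2013-09-26 is after 2013-09-08, so that is the next one.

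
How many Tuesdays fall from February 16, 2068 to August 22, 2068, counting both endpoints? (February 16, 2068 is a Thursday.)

February 16, 2068 is a Thursday; the first Tuesday on or after it is February 21, 2068 (5 days later).
From February 21, 2068 to August 22, 2068: 8 + 31 + 30 + 31 + 30 + 31 + 22 = 183 days (rest of February, March, April, May, June, July, August).
183 ÷ 7 = 26 full weeks with remainder 1, so 26 more Tuesdays after the first → 27.

27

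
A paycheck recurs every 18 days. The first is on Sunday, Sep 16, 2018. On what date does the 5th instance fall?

The 5th occurrence is 4 intervals after the first: 4 × 18 = 72 days after Sep 16, 2018.
Sep has 30 days — 14 days to the end of Sep leaves 58.
Oct has 31 days (27 left).
27 days into Nov → Nov 27, 2018.

Nov 27, 2018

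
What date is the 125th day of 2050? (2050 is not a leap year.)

Jan has 31 days (125 − 31 = 94 remain).
Feb has 28 days (94 − 28 = 66 remain).
Mar has 31 days (66 − 31 = 35 remain).
Apr has 30 days (35 − 30 = 5 remain).
5 into May → May 5.

May 5, 2050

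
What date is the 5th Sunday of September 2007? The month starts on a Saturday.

30 September 2007

September 2007 begins on a Saturday, so the first Sunday is September 2 (1 day later).
The 5th Sunday is 4 weeks later: 2 + 28 = 30.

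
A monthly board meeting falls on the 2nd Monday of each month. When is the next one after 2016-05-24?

May 2016 starts on a Sunday; its first Monday is the 2nd, so the 2nd Monday is the 9th — 2016-05-09.
That is not after 2016-05-24, so look at June 2016.
June 2016 starts on a Wednesday; its first Monday is the 6th, so the 2nd Monday is the 13th — 2016-06-13.

2016-06-13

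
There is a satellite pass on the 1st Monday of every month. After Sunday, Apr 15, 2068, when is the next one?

May 7, 2068

Apr 2068 starts on a Sunday, so its 1st Monday is Apr 2, 2068 (1 day in).
That is not after Apr 15, 2068, so look at May 2068.
May 2068 starts on a Tuesday, so its 1st Monday is May 7, 2068 (6 days in).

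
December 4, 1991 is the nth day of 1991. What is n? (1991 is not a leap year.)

Days in months before December: 31 + 28 + 31 + 30 + 31 + 30 + 31 + 31 + 30 + 31 + 30 = 334.
Plus 4 days into December → day 338.

338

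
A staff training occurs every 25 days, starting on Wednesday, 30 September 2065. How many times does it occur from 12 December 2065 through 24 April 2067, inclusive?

20

Occurrences land 25·i days after 30 September 2065 for i = 0, 1, 2, …
12 December 2065 is 73 days after the start; 73 ÷ 25 = 2 remainder 23; since the remainder is 23, round up to i = 3. First occurrence in the window: #4 on 14 December 2065 (3×25 = 75 days in).
24 April 2067 is 571 days after the start; 571 ÷ 25 = 22 remainder 21. Last occurrence in the window: #23 on 3 April 2067.
Occurrences #4 through #23: 20 in total.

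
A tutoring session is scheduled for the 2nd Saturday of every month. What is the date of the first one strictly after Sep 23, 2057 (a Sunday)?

Sep 2057 starts on a Saturday; its first Saturday is the 1st, so the 2nd Saturday is the 8th — Sep 8, 2057.
That is not after Sep 23, 2057, so look at Oct 2057.
Oct 2057 starts on a Monday; its first Saturday is the 6th, so the 2nd Saturday is the 13th — Oct 13, 2057.

Oct 13, 2057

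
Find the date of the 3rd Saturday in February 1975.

February 1975 begins on a Saturday, so the first Saturday is February 1.
The 3rd Saturday is 2 weeks later: 1 + 14 = 15.

15 February 1975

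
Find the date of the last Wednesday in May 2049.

2049-05-26

The first Wednesday of May 2049 is May 5.
May 2049 has 31 days. Adding weeks: 5, 12, 19, 26 — the last one ≤ 31 is the 26th.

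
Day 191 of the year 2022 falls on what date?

Jan has 31 days (191 − 31 = 160 remain).
Feb has 28 days (160 − 28 = 132 remain).
Mar has 31 days (132 − 31 = 101 remain).
Apr has 30 days (101 − 30 = 71 remain).
May has 31 days (71 − 31 = 40 remain).
Jun has 30 days (40 − 30 = 10 remain).
10 into Jul → Jul 10.

Jul 10, 2022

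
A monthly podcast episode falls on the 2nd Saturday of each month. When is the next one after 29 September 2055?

9 October 2055

September 2055 starts on a Wednesday; its first Saturday is the 4th, so the 2nd Saturday is the 11th — 11 September 2055.
That is not after 29 September 2055, so look at October 2055.
October 2055 starts on a Friday; its first Saturday is the 2nd, so the 2nd Saturday is the 9th — 9 October 2055.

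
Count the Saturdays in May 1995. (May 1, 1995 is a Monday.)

May 1, 1995 is a Monday; the first Saturday on or after it is May 6, 1995 (5 days later).
From May 6, 1995 to May 31, 1995 is 31 − 6 = 25 days.
25 ÷ 7 = 3 full weeks with remainder 4, so 3 more Saturdays after the first → 4.

4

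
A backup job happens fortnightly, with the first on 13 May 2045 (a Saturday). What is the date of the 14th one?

The 14th occurrence is 13 intervals after the first: 13 × 14 = 182 days after 13 May 2045.
May has 31 days — 18 days to the end of May leaves 164.
June has 30 days (134 left).
July has 31 days (103 left).
August has 31 days (72 left).
September has 30 days (42 left).
October has 31 days (11 left).
11 days into November → 11 November 2045.

11 November 2045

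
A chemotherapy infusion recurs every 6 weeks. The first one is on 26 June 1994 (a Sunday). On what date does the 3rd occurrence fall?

18 September 1994

The 3rd occurrence is 2 intervals after the first: 2 × 42 = 84 days after 26 June 1994.
June has 30 days — 4 days to the end of June leaves 80.
July has 31 days (49 left).
August has 31 days (18 left).
18 days into September → 18 September 1994.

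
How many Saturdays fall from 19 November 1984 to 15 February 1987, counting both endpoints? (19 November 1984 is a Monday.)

117

19 November 1984 is a Monday; the first Saturday on or after it is 24 November 1984 (5 days later).
From 24 November 1984 to 15 February 1987: 37 + 365 + 365 + 46 = 813 days (rest of 1984, 1985, 1986, to 15 February 1987 in 1987).
813 ÷ 7 = 116 full weeks with remainder 1, so 116 more Saturdays after the first → 117.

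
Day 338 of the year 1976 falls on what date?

January has 31 days (338 − 31 = 307 remain).
February has 29 days (307 − 29 = 278 remain).
March has 31 days (278 − 31 = 247 remain).
April has 30 days (247 − 30 = 217 remain).
May has 31 days (217 − 31 = 186 remain).
June has 30 days (186 − 30 = 156 remain).
July has 31 days (156 − 31 = 125 remain).
August has 31 days (125 − 31 = 94 remain).
September has 30 days (94 − 30 = 64 remain).
October has 31 days (64 − 31 = 33 remain).
November has 30 days (33 − 30 = 3 remain).
3 into December → December 3.

1976-12-03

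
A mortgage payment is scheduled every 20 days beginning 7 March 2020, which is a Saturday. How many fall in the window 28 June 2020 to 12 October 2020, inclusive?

Occurrences land 20·i days after 7 March 2020 for i = 0, 1, 2, …
28 June 2020 is 113 days after the start; 113 ÷ 20 = 5 remainder 13; since the remainder is 13, round up to i = 6. First occurrence in the window: #7 on 5 July 2020 (6×20 = 120 days in).
12 October 2020 is 219 days after the start; 219 ÷ 20 = 10 remainder 19. Last occurrence in the window: #11 on 23 September 2020.
Occurrences #7 through #11: 5 in total.

5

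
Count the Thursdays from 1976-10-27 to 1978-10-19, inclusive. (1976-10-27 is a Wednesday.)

1976-10-27 is a Wednesday; the first Thursday on or after it is 1976-10-28 (1 day later).
From 1976-10-28 to 1978-10-19: 64 + 365 + 292 = 721 days (rest of 1976, 1977, to 1978-10-19 in 1978).
721 ÷ 7 = 103 full weeks with remainder 0, so 103 more Thursdays after the first → 104.

104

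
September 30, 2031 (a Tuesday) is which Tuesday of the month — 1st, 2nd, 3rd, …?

Day 30 falls in week ⌈30/7⌉ of the month.
Days 1–7 hold the 1st Tuesday, 8–14 the 2nd, 15–21 the 3rd, 22–28 the 4th, 29–31 the 5th.
30 is in the range for the 5th.

5th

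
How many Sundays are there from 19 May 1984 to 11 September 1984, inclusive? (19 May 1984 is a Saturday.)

19 May 1984 is a Saturday; the first Sunday on or after it is 20 May 1984 (1 day later).
From 20 May 1984 to 11 September 1984: 11 + 30 + 31 + 31 + 11 = 114 days (rest of May, June, July, August, September).
114 ÷ 7 = 16 full weeks with remainder 2, so 16 more Sundays after the first → 17.

17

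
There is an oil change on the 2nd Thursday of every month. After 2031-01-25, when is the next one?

2031-02-13

January 2031 starts on a Wednesday; its first Thursday is the 2nd, so the 2nd Thursday is the 9th — 2031-01-09.
That is not after 2031-01-25, so look at February 2031.
February 2031 starts on a Saturday; its first Thursday is the 6th, so the 2nd Thursday is the 13th — 2031-02-13.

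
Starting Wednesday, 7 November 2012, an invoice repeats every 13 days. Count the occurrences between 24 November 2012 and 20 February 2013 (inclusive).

7

Occurrences land 13·i days after 7 November 2012 for i = 0, 1, 2, …
24 November 2012 is 17 days after the start; 17 ÷ 13 = 1 remainder 4; since the remainder is 4, round up to i = 2. First occurrence in the window: #3 on 3 December 2012 (2×13 = 26 days in).
20 February 2013 is 105 days after the start; 105 ÷ 13 = 8 remainder 1. Last occurrence in the window: #9 on 19 February 2013.
Occurrences #3 through #9: 7 in total.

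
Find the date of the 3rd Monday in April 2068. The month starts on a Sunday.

April 2068 begins on a Sunday, so the first Monday is April 2 (1 day later).
The 3rd Monday is 2 weeks later: 2 + 14 = 16.

16 April 2068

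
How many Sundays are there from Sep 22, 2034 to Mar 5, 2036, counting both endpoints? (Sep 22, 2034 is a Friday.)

76

Sep 22, 2034 is a Friday; the first Sunday on or after it is Sep 24, 2034 (2 days later).
From Sep 24, 2034 to Mar 5, 2036: 98 + 365 + 65 = 528 days (rest of 2034, 2035, to Mar 5, 2036 in 2036).
528 ÷ 7 = 75 full weeks with remainder 3, so 75 more Sundays after the first → 76.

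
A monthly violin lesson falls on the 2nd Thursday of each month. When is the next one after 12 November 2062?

14 December 2062

November 2062 starts on a Wednesday; its first Thursday is the 2nd, so the 2nd Thursday is the 9th — 9 November 2062.
That is not after 12 November 2062, so look at December 2062.
December 2062 starts on a Friday; its first Thursday is the 7th, so the 2nd Thursday is the 14th — 14 December 2062.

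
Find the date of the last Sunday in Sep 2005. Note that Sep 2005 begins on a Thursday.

Sep 25, 2005

Sep 2005 begins on a Thursday, so the first Sunday is Sep 4 (3 days later).
Sep 2005 has 30 days. Adding weeks: 4, 11, 18, 25 — the last one ≤ 30 is the 25th.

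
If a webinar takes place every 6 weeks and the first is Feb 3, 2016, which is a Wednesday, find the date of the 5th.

Jul 20, 2016

The 5th occurrence is 4 intervals after the first: 4 × 42 = 168 days after Feb 3, 2016.
Feb has 29 days — 26 days to the end of Feb leaves 142.
Mar has 31 days (111 left).
Apr has 30 days (81 left).
May has 31 days (50 left).
Jun has 30 days (20 left).
20 days into Jul → Jul 20, 2016.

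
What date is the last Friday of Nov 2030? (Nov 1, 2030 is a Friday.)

Nov 29, 2030

Nov 2030 begins on a Friday, so the first Friday is Nov 1.
Nov 2030 has 30 days. Adding weeks: 1, 8, 15, 22, 29 — the last one ≤ 30 is the 29th.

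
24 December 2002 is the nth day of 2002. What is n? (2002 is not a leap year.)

358

Days in months before December: 31 + 28 + 31 + 30 + 31 + 30 + 31 + 31 + 30 + 31 + 30 = 334.
Plus 24 days into December → day 358.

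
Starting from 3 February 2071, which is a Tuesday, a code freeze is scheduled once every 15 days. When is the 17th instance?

The 17th occurrence is 16 intervals after the first: 16 × 15 = 240 days after 3 February 2071.
February has 28 days — 25 days to the end of February leaves 215.
March has 31 days (184 left).
April has 30 days (154 left).
May has 31 days (123 left).
June has 30 days (93 left).
July has 31 days (62 left).
August has 31 days (31 left).
September has 30 days (1 left).
1 day into October → 1 October 2071.

1 October 2071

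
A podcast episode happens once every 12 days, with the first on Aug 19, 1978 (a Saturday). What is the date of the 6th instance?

Oct 18, 1978

The 6th occurrence is 5 intervals after the first: 5 × 12 = 60 days after Aug 19, 1978.
Aug has 31 days — 12 days to the end of Aug leaves 48.
Sep has 30 days (18 left).
18 days into Oct → Oct 18, 1978.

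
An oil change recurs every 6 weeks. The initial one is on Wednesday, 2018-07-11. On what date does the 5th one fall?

2018-12-26

The 5th occurrence is 4 intervals after the first: 4 × 42 = 168 days after 2018-07-11.
July has 31 days — 20 days to the end of July leaves 148.
August has 31 days (117 left).
September has 30 days (87 left).
October has 31 days (56 left).
November has 30 days (26 left).
26 days into December → 2018-12-26.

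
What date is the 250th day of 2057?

January has 31 days (250 − 31 = 219 remain).
February has 28 days (219 − 28 = 191 remain).
March has 31 days (191 − 31 = 160 remain).
April has 30 days (160 − 30 = 130 remain).
May has 31 days (130 − 31 = 99 remain).
June has 30 days (99 − 30 = 69 remain).
July has 31 days (69 − 31 = 38 remain).
August has 31 days (38 − 31 = 7 remain).
7 into September → September 7.

2057-09-07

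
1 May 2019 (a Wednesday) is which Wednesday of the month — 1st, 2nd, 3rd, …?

Day 1 falls in week ⌈1/7⌉ of the month.
Days 1–7 hold the 1st Wednesday, 8–14 the 2nd, 15–21 the 3rd, 22–28 the 4th, 29–31 the 5th.
1 is in the range for the 1st.

1st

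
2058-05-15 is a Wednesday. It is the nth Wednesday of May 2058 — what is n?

Day 15 falls in week ⌈15/7⌉ of the month.
Days 1–7 hold the 1st Wednesday, 8–14 the 2nd, 15–21 the 3rd, 22–28 the 4th, 29–31 the 5th.
15 is in the range for the 3rd.

3rd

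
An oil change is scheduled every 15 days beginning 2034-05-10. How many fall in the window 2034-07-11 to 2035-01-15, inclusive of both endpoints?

Occurrences land 15·i days after 2034-05-10 for i = 0, 1, 2, …
2034-07-11 is 62 days after the start; 62 ÷ 15 = 4 remainder 2; since the remainder is 2, round up to i = 5. First occurrence in the window: #6 on 2034-07-24 (5×15 = 75 days in).
2035-01-15 is 250 days after the start; 250 ÷ 15 = 16 remainder 10. Last occurrence in the window: #17 on 2035-01-05.
Occurrences #6 through #17: 12 in total.

12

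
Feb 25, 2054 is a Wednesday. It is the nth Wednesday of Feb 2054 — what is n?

4th

Day 25 falls in week ⌈25/7⌉ of the month.
Days 1–7 hold the 1st Wednesday, 8–14 the 2nd, 15–21 the 3rd, 22–28 the 4th, 29–31 the 5th.
25 is in the range for the 4th.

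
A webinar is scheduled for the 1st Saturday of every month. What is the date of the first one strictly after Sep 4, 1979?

Oct 6, 1979

Sep 1979 starts on a Saturday, so its 1st Saturday is Sep 1, 1979.
That is not after Sep 4, 1979, so look at Oct 1979.
Oct 1979 starts on a Monday, so its 1st Saturday is Oct 6, 1979 (5 days in).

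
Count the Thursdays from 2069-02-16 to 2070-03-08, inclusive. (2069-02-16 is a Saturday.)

2069-02-16 is a Saturday; the first Thursday on or after it is 2069-02-21 (5 days later).
From 2069-02-21 to 2070-03-08: 313 + 67 = 380 days (rest of 2069, to 2070-03-08 in 2070).
380 ÷ 7 = 54 full weeks with remainder 2, so 54 more Thursdays after the first → 55.

55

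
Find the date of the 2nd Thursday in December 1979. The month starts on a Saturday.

December 1979 begins on a Saturday, so the first Thursday is December 6 (5 days later).
The 2nd Thursday is 1 weeks later: 6 + 7 = 13.

1979-12-13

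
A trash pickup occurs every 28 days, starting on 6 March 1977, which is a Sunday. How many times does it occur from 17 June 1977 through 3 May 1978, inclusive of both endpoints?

Occurrences land 28·i days after 6 March 1977 for i = 0, 1, 2, …
17 June 1977 is 103 days after the start; 103 ÷ 28 = 3 remainder 19; since the remainder is 19, round up to i = 4. First occurrence in the window: #5 on 26 June 1977 (4×28 = 112 days in).
3 May 1978 is 423 days after the start; 423 ÷ 28 = 15 remainder 3. Last occurrence in the window: #16 on 30 April 1978.
Occurrences #5 through #16: 12 in total.

12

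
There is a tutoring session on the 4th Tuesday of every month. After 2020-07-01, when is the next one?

2020-07-28

July 2020 starts on a Wednesday; its first Tuesday is the 7th, so the 4th Tuesday is the 28th — 2020-07-28.
2020-07-28 is after 2020-07-01, so that is the next one.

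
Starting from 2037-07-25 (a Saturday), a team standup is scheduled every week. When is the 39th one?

2038-04-17

The 39th occurrence is 38 intervals after the first: 38 × 7 = 266 days after 2037-07-25.
July has 31 days — 6 days to the end of July leaves 260.
August has 31 days (229 left).
September has 30 days (199 left).
October has 31 days (168 left).
November has 30 days (138 left).
December has 31 days (107 left).
January has 31 days (76 left).
February has 28 days (48 left).
March has 31 days (17 left).
17 days into April → 2038-04-17.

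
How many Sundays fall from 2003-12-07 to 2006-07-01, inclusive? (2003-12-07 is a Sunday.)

134

2003-12-07 is a Sunday; the first Sunday on or after it is 2003-12-07.
From 2003-12-07 to 2006-07-01: 24 + 366 + 365 + 182 = 937 days (rest of 2003, 2004, 2005, to 2006-07-01 in 2006).
937 ÷ 7 = 133 full weeks with remainder 6, so 133 more Sundays after the first → 134.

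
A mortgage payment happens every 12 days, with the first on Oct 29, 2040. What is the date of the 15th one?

Apr 15, 2041

The 15th occurrence is 14 intervals after the first: 14 × 12 = 168 days after Oct 29, 2040.
Oct has 31 days — 2 days to the end of Oct leaves 166.
Nov has 30 days (136 left).
Dec has 31 days (105 left).
Jan has 31 days (74 left).
Feb has 28 days (46 left).
Mar has 31 days (15 left).
15 days into Apr → Apr 15, 2041.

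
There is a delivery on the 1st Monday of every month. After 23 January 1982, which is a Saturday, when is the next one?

1 February 1982

January 1982 starts on a Friday, so its 1st Monday is 4 January 1982 (3 days in).
That is not after 23 January 1982, so look at February 1982.
February 1982 starts on a Monday, so its 1st Monday is 1 February 1982.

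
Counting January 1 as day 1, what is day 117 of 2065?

Apr 27, 2065

Jan has 31 days (117 − 31 = 86 remain).
Feb has 28 days (86 − 28 = 58 remain).
Mar has 31 days (58 − 31 = 27 remain).
27 into Apr → Apr 27.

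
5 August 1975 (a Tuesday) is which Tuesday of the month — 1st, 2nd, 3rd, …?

1st

Day 5 falls in week ⌈5/7⌉ of the month.
Days 1–7 hold the 1st Tuesday, 8–14 the 2nd, 15–21 the 3rd, 22–28 the 4th, 29–31 the 5th.
5 is in the range for the 1st.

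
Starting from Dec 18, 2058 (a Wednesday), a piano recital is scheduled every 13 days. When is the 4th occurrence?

The 4th occurrence is 3 intervals after the first: 3 × 13 = 39 days after Dec 18, 2058.
Dec has 31 days — 13 days to the end of Dec leaves 26.
26 days into Jan → Jan 26, 2059.

Jan 26, 2059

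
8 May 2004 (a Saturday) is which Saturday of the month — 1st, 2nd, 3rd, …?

Day 8 falls in week ⌈8/7⌉ of the month.
Days 1–7 hold the 1st Saturday, 8–14 the 2nd, 15–21 the 3rd, 22–28 the 4th, 29–31 the 5th.
8 is in the range for the 2nd.

2nd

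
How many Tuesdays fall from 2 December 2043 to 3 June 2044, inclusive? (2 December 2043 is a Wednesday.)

26

2 December 2043 is a Wednesday; the first Tuesday on or after it is 8 December 2043 (6 days later).
From 8 December 2043 to 3 June 2044: 23 + 31 + 29 + 31 + 30 + 31 + 3 = 178 days (rest of December, January, February, March, April, May, June).
178 ÷ 7 = 25 full weeks with remainder 3, so 25 more Tuesdays after the first → 26.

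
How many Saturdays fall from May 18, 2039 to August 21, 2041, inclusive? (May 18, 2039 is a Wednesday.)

118

May 18, 2039 is a Wednesday; the first Saturday on or after it is May 21, 2039 (3 days later).
From May 21, 2039 to August 21, 2041: 224 + 366 + 233 = 823 days (rest of 2039, 2040, to August 21, 2041 in 2041).
823 ÷ 7 = 117 full weeks with remainder 4, so 117 more Saturdays after the first → 118.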